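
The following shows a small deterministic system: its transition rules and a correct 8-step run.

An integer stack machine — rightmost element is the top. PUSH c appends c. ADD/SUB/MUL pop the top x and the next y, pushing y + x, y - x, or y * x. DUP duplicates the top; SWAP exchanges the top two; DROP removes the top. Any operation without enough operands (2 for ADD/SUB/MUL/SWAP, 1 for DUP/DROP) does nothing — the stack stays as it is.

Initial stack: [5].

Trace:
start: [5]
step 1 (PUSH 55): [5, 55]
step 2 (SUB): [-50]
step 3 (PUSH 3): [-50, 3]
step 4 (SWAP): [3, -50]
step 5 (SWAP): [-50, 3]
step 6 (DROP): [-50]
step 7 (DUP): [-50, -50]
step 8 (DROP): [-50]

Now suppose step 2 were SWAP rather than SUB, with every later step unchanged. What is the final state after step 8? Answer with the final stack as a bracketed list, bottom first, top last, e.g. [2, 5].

(re-executing from step 2 with the substitution; state before step 2: [5, 55])
step 2 (SWAP): [55, 5]
step 3 (PUSH 3): [55, 5, 3]
step 4 (SWAP): [55, 3, 5]
step 5 (SWAP): [55, 5, 3]
step 6 (DROP): [55, 5]
step 7 (DUP): [55, 5, 5]
step 8 (DROP): [55, 5]

[55, 5]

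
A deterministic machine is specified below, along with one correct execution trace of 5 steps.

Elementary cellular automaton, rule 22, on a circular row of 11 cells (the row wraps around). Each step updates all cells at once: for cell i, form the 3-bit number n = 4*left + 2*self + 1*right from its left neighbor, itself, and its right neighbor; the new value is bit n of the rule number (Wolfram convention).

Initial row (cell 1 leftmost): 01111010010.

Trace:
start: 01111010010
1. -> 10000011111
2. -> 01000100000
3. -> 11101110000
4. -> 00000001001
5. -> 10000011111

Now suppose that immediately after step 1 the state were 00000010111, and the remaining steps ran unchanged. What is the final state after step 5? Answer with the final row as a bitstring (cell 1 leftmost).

state after step 1 := 00000010111
2. -> 10000110000
3. -> 11001001001
4. -> 00111111110
5. -> 01000000001

01000000001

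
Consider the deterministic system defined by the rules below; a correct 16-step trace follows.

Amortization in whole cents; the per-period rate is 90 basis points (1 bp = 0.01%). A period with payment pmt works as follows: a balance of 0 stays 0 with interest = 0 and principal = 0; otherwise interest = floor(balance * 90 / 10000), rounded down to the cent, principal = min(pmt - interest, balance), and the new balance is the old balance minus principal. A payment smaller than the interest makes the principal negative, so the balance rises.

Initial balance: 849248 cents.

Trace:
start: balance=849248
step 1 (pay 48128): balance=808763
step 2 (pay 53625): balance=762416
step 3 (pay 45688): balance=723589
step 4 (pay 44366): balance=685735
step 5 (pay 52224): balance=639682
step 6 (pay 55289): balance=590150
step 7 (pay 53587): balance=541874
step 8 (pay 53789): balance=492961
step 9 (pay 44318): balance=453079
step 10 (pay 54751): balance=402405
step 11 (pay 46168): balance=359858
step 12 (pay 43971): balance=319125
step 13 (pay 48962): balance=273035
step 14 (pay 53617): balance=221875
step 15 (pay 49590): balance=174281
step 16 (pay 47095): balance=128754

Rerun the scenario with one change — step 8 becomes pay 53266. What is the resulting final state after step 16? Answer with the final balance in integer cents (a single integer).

(re-executing from step 8 with the substitution; state before step 8: balance=541874)
step 8 (pay 53266): balance=493484
step 9 (pay 44318): balance=453607
step 10 (pay 54751): balance=402938
step 11 (pay 46168): balance=360396
step 12 (pay 43971): balance=319668
step 13 (pay 48962): balance=273583
step 14 (pay 53617): balance=222428
step 15 (pay 49590): balance=174839
step 16 (pay 47095): balance=129317

129317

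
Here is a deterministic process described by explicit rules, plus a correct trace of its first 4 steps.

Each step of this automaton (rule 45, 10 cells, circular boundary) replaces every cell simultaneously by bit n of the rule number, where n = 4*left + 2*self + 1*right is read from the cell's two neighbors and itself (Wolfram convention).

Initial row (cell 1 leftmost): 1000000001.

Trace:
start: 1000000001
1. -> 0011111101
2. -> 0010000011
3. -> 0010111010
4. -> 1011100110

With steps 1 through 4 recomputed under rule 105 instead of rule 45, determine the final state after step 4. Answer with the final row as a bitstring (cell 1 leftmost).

(re-executing steps 1..4 under rule 105; state before step 1: 1000000001)
1. -> 1011111101
2. -> 1110000111
3. -> 0010110100
4. -> 1001111001

1001111001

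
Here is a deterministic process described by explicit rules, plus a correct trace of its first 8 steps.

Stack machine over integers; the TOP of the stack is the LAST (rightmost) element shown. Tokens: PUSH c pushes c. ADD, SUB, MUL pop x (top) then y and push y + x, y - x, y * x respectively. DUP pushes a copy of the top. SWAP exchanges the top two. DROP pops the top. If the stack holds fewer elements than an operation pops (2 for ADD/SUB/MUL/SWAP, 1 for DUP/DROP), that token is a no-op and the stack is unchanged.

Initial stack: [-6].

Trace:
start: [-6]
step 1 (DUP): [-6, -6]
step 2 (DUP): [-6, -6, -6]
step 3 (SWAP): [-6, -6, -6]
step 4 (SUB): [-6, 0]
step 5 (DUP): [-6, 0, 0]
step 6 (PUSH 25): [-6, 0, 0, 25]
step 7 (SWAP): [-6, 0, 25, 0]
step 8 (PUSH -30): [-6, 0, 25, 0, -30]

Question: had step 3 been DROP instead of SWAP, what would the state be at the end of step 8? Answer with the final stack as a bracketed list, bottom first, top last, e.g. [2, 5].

[0, 25, 0, -30]

(re-executing from step 3 with the substitution; state before step 3: [-6, -6, -6])
step 3 (DROP): [-6, -6]
step 4 (SUB): [0]
step 5 (DUP): [0, 0]
step 6 (PUSH 25): [0, 0, 25]
step 7 (SWAP): [0, 25, 0]
step 8 (PUSH -30): [0, 25, 0, -30]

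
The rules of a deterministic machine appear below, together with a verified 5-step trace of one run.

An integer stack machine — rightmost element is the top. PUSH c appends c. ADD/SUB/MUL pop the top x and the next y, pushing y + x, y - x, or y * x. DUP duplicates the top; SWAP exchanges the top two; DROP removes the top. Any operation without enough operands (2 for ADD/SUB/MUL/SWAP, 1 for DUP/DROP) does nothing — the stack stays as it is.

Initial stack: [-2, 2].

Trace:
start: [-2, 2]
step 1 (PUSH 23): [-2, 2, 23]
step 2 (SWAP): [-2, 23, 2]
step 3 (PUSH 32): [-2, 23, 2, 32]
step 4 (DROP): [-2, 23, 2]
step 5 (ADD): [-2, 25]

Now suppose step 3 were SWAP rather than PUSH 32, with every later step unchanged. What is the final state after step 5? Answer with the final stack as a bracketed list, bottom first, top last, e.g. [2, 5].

[0]

(re-executing from step 3 with the substitution; state before step 3: [-2, 23, 2])
step 3 (SWAP): [-2, 2, 23]
step 4 (DROP): [-2, 2]
step 5 (ADD): [0]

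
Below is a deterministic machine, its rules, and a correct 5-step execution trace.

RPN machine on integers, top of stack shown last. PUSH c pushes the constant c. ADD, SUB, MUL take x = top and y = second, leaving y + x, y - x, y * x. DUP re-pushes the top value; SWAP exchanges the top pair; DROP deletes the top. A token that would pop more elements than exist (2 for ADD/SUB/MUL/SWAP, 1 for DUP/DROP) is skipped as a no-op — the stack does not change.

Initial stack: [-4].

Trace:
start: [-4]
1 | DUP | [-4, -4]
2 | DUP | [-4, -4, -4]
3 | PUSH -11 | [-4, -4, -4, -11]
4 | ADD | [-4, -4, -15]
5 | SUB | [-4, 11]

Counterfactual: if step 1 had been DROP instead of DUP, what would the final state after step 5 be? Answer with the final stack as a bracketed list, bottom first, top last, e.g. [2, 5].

[-11]

(re-executing from step 1 with the substitution; state before step 1: [-4])
1 | DROP | []
2 | DUP | []
3 | PUSH -11 | [-11]
4 | ADD | [-11]
5 | SUB | [-11]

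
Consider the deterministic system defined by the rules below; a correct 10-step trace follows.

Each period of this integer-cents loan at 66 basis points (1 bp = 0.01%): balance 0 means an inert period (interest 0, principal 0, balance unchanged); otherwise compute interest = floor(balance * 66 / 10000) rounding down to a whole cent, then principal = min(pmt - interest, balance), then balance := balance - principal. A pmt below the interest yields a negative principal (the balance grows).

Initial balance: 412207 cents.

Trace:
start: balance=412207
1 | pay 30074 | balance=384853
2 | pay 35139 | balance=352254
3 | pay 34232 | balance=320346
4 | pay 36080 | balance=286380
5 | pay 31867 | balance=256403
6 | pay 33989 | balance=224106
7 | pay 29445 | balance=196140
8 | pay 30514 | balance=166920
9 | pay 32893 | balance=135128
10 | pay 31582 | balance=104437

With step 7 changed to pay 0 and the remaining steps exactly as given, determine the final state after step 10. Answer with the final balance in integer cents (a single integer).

134469

(re-executing from step 7 with the substitution; state before step 7: balance=224106)
7 | pay 0 | balance=225585
8 | pay 30514 | balance=196559
9 | pay 32893 | balance=164963
10 | pay 31582 | balance=134469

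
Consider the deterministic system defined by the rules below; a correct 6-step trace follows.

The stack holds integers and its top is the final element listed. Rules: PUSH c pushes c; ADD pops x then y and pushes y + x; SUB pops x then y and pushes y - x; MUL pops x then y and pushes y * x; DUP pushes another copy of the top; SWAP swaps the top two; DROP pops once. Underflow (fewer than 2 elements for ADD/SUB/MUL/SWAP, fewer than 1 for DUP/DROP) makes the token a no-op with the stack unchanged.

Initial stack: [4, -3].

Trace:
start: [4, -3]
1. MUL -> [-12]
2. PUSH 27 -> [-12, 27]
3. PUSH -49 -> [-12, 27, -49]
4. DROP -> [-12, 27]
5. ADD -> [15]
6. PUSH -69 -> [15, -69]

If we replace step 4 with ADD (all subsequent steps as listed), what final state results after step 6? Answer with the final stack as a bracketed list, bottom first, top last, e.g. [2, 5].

(re-executing from step 4 with the substitution; state before step 4: [-12, 27, -49])
4. ADD -> [-12, -22]
5. ADD -> [-34]
6. PUSH -69 -> [-34, -69]

[-34, -69]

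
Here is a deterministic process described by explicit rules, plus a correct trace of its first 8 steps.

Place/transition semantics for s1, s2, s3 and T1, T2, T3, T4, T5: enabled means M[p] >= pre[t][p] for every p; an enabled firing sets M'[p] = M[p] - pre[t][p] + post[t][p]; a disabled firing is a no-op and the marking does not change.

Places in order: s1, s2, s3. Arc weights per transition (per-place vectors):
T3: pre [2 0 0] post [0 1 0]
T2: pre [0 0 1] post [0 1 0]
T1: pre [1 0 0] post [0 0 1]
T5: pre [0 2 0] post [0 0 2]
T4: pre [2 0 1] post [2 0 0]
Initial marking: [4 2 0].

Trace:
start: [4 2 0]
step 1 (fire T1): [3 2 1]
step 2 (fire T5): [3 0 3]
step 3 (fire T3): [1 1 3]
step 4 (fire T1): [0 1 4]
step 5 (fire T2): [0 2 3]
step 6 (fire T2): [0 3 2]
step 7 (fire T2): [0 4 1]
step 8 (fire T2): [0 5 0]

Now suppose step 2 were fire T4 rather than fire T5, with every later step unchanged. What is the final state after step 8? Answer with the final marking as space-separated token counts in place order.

(re-executing from step 2 with the substitution; state before step 2: [3 2 1])
step 2 (fire T4): [3 2 0]
step 3 (fire T3): [1 3 0]
step 4 (fire T1): [0 3 1]
step 5 (fire T2): [0 4 0]
step 6 (fire T2): [0 4 0]
step 7 (fire T2): [0 4 0]
step 8 (fire T2): [0 4 0]

0 4 0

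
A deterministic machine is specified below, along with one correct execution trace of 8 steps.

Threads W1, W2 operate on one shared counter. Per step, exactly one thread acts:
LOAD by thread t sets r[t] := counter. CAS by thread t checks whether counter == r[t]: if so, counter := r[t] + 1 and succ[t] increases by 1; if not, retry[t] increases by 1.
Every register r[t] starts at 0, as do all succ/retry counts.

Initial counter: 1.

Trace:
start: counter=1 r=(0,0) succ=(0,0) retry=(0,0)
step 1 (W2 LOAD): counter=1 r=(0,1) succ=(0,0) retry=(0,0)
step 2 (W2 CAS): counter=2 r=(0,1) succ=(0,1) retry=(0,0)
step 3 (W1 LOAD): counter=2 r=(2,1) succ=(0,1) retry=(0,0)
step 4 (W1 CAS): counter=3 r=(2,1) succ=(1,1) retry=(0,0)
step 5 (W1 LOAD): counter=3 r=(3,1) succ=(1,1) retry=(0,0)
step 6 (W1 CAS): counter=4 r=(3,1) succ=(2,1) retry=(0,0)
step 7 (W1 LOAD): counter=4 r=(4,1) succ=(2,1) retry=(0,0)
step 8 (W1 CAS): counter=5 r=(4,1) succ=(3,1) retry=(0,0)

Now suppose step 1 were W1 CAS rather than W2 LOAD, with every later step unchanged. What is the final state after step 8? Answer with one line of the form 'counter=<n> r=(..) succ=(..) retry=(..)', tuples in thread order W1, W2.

counter=4 r=(3,0) succ=(3,0) retry=(1,1)

(re-executing from step 1 with the substitution; state before step 1: counter=1 r=(0,0) succ=(0,0) retry=(0,0))
step 1 (W1 CAS): counter=1 r=(0,0) succ=(0,0) retry=(1,0)
step 2 (W2 CAS): counter=1 r=(0,0) succ=(0,0) retry=(1,1)
step 3 (W1 LOAD): counter=1 r=(1,0) succ=(0,0) retry=(1,1)
step 4 (W1 CAS): counter=2 r=(1,0) succ=(1,0) retry=(1,1)
step 5 (W1 LOAD): counter=2 r=(2,0) succ=(1,0) retry=(1,1)
step 6 (W1 CAS): counter=3 r=(2,0) succ=(2,0) retry=(1,1)
step 7 (W1 LOAD): counter=3 r=(3,0) succ=(2,0) retry=(1,1)
step 8 (W1 CAS): counter=4 r=(3,0) succ=(3,0) retry=(1,1)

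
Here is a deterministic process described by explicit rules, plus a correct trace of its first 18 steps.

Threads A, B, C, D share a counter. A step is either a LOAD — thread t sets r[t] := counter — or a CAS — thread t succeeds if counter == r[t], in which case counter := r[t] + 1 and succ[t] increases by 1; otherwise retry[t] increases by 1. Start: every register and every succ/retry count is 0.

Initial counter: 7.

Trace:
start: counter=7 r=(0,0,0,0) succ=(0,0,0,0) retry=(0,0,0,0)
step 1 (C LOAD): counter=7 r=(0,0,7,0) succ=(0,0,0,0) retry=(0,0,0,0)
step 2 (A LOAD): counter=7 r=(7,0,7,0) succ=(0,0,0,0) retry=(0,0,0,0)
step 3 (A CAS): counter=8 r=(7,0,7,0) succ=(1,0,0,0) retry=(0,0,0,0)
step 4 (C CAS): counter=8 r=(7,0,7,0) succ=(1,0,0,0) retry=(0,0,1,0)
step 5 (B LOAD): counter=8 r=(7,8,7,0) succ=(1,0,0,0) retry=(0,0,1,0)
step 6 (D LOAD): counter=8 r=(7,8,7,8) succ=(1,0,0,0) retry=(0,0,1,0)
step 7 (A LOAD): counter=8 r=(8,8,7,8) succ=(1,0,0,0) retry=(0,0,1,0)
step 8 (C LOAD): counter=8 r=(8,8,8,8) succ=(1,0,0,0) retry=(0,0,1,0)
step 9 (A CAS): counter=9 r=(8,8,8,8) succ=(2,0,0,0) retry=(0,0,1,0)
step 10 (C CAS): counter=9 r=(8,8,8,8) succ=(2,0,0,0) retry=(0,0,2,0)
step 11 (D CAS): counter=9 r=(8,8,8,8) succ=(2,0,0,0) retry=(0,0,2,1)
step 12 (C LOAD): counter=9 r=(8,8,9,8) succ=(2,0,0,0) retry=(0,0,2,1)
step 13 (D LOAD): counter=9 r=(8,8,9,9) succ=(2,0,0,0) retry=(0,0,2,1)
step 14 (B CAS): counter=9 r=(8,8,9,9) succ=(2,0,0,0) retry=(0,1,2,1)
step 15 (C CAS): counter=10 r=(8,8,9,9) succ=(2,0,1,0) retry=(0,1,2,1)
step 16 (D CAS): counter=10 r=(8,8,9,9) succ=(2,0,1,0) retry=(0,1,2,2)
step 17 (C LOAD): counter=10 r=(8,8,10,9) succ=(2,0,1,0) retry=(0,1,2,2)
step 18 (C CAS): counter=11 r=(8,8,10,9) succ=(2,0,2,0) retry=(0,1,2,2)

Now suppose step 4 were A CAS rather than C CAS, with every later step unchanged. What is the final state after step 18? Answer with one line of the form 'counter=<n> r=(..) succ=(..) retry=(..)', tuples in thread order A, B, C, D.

counter=11 r=(8,8,10,9) succ=(2,0,2,0) retry=(1,1,1,2)

(re-executing from step 4 with the substitution; state before step 4: counter=8 r=(7,0,7,0) succ=(1,0,0,0) retry=(0,0,0,0))
step 4 (A CAS): counter=8 r=(7,0,7,0) succ=(1,0,0,0) retry=(1,0,0,0)
step 5 (B LOAD): counter=8 r=(7,8,7,0) succ=(1,0,0,0) retry=(1,0,0,0)
step 6 (D LOAD): counter=8 r=(7,8,7,8) succ=(1,0,0,0) retry=(1,0,0,0)
step 7 (A LOAD): counter=8 r=(8,8,7,8) succ=(1,0,0,0) retry=(1,0,0,0)
step 8 (C LOAD): counter=8 r=(8,8,8,8) succ=(1,0,0,0) retry=(1,0,0,0)
step 9 (A CAS): counter=9 r=(8,8,8,8) succ=(2,0,0,0) retry=(1,0,0,0)
step 10 (C CAS): counter=9 r=(8,8,8,8) succ=(2,0,0,0) retry=(1,0,1,0)
step 11 (D CAS): counter=9 r=(8,8,8,8) succ=(2,0,0,0) retry=(1,0,1,1)
step 12 (C LOAD): counter=9 r=(8,8,9,8) succ=(2,0,0,0) retry=(1,0,1,1)
step 13 (D LOAD): counter=9 r=(8,8,9,9) succ=(2,0,0,0) retry=(1,0,1,1)
step 14 (B CAS): counter=9 r=(8,8,9,9) succ=(2,0,0,0) retry=(1,1,1,1)
step 15 (C CAS): counter=10 r=(8,8,9,9) succ=(2,0,1,0) retry=(1,1,1,1)
step 16 (D CAS): counter=10 r=(8,8,9,9) succ=(2,0,1,0) retry=(1,1,1,2)
step 17 (C LOAD): counter=10 r=(8,8,10,9) succ=(2,0,1,0) retry=(1,1,1,2)
step 18 (C CAS): counter=11 r=(8,8,10,9) succ=(2,0,2,0) retry=(1,1,1,2)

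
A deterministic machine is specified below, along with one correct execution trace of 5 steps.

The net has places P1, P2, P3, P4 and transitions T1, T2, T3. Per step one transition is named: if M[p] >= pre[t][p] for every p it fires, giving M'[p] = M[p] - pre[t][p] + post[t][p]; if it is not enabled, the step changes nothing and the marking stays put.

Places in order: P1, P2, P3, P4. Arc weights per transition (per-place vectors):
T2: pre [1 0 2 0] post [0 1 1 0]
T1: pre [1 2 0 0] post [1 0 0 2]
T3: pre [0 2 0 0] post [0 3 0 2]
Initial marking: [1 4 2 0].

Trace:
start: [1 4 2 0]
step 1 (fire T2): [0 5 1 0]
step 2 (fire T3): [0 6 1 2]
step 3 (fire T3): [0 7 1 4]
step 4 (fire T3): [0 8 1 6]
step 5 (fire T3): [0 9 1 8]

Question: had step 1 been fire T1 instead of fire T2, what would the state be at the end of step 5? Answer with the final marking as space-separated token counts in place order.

(re-executing from step 1 with the substitution; state before step 1: [1 4 2 0])
step 1 (fire T1): [1 2 2 2]
step 2 (fire T3): [1 3 2 4]
step 3 (fire T3): [1 4 2 6]
step 4 (fire T3): [1 5 2 8]
step 5 (fire T3): [1 6 2 10]

1 6 2 10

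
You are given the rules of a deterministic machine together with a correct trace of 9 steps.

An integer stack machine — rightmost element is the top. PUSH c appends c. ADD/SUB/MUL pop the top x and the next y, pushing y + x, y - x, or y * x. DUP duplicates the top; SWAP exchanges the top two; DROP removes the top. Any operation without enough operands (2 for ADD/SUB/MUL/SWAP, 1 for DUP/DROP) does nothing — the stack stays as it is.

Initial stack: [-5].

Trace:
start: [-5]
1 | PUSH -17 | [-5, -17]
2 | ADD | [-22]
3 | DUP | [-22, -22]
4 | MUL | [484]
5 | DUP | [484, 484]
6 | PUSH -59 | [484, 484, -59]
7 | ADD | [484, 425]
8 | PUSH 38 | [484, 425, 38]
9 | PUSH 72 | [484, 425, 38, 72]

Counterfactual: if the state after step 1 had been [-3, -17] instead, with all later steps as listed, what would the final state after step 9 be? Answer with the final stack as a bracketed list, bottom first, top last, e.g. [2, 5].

[400, 341, 38, 72]

state after step 1 := [-3, -17]
2 | ADD | [-20]
3 | DUP | [-20, -20]
4 | MUL | [400]
5 | DUP | [400, 400]
6 | PUSH -59 | [400, 400, -59]
7 | ADD | [400, 341]
8 | PUSH 38 | [400, 341, 38]
9 | PUSH 72 | [400, 341, 38, 72]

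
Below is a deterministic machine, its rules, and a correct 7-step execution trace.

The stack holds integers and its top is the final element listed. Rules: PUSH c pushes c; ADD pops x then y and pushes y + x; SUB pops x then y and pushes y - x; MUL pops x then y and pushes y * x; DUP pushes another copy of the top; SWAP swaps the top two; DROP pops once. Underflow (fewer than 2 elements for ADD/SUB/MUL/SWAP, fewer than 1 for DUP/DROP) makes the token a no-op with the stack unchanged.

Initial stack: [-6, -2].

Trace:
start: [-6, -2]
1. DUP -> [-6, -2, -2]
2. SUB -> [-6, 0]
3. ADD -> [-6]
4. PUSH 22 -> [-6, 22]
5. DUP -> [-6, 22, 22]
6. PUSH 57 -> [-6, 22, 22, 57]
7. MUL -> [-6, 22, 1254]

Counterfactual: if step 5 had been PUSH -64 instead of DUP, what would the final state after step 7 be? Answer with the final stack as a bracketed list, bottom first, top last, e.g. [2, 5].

[-6, 22, -3648]

(re-executing from step 5 with the substitution; state before step 5: [-6, 22])
5. PUSH -64 -> [-6, 22, -64]
6. PUSH 57 -> [-6, 22, -64, 57]
7. MUL -> [-6, 22, -3648]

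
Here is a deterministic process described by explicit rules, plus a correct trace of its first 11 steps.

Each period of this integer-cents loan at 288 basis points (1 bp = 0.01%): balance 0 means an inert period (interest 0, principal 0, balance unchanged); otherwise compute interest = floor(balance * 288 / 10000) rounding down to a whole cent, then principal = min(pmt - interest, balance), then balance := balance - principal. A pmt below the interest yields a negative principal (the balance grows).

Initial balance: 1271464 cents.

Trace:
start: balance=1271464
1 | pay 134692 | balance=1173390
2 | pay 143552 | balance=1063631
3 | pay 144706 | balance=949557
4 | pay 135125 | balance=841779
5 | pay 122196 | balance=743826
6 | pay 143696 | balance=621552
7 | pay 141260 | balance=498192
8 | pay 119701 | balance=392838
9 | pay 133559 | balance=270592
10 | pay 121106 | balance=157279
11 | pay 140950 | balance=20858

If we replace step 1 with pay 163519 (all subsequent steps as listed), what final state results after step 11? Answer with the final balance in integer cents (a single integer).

0

(re-executing from step 1 with the substitution; state before step 1: balance=1271464)
1 | pay 163519 | balance=1144563
2 | pay 143552 | balance=1033974
3 | pay 144706 | balance=919046
4 | pay 135125 | balance=810389
5 | pay 122196 | balance=711532
6 | pay 143696 | balance=588328
7 | pay 141260 | balance=464011
8 | pay 119701 | balance=357673
9 | pay 133559 | balance=234414
10 | pay 121106 | balance=120059
11 | pay 140950 | balance=0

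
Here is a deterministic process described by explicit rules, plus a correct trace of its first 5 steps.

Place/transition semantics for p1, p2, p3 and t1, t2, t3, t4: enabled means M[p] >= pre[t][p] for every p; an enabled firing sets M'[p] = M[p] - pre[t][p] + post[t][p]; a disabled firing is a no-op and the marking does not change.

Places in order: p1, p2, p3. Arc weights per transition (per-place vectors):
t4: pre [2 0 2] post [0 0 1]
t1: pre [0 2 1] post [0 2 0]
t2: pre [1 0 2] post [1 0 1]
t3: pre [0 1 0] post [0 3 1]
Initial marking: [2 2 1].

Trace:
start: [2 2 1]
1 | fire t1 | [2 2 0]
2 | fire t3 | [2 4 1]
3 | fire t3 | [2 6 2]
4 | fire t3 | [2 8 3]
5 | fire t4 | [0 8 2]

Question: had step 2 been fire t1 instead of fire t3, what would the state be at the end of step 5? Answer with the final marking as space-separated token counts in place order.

0 6 1

(re-executing from step 2 with the substitution; state before step 2: [2 2 0])
2 | fire t1 | [2 2 0]
3 | fire t3 | [2 4 1]
4 | fire t3 | [2 6 2]
5 | fire t4 | [0 6 1]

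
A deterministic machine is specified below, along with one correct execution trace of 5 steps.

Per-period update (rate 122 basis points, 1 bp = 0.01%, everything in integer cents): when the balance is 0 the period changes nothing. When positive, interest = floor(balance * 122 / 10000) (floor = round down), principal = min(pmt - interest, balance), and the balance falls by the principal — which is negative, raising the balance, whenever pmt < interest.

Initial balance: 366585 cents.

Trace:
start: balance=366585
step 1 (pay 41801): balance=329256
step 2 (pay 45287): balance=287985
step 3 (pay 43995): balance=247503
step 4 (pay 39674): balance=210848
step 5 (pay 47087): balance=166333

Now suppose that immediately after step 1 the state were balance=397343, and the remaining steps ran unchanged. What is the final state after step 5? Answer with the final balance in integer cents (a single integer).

state after step 1 := balance=397343
step 2 (pay 45287): balance=356903
step 3 (pay 43995): balance=317262
step 4 (pay 39674): balance=281458
step 5 (pay 47087): balance=237804

237804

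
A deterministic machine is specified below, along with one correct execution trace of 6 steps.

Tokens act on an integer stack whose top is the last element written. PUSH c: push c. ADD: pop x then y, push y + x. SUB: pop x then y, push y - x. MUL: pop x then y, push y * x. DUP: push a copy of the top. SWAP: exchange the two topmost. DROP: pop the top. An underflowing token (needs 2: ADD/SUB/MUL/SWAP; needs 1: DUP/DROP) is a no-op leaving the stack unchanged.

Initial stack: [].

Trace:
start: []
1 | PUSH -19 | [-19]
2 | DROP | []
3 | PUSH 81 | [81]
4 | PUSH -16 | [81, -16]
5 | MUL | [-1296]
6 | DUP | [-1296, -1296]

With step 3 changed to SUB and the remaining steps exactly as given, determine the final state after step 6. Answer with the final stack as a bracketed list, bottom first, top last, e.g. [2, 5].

[-16, -16]

(re-executing from step 3 with the substitution; state before step 3: [])
3 | SUB | []
4 | PUSH -16 | [-16]
5 | MUL | [-16]
6 | DUP | [-16, -16]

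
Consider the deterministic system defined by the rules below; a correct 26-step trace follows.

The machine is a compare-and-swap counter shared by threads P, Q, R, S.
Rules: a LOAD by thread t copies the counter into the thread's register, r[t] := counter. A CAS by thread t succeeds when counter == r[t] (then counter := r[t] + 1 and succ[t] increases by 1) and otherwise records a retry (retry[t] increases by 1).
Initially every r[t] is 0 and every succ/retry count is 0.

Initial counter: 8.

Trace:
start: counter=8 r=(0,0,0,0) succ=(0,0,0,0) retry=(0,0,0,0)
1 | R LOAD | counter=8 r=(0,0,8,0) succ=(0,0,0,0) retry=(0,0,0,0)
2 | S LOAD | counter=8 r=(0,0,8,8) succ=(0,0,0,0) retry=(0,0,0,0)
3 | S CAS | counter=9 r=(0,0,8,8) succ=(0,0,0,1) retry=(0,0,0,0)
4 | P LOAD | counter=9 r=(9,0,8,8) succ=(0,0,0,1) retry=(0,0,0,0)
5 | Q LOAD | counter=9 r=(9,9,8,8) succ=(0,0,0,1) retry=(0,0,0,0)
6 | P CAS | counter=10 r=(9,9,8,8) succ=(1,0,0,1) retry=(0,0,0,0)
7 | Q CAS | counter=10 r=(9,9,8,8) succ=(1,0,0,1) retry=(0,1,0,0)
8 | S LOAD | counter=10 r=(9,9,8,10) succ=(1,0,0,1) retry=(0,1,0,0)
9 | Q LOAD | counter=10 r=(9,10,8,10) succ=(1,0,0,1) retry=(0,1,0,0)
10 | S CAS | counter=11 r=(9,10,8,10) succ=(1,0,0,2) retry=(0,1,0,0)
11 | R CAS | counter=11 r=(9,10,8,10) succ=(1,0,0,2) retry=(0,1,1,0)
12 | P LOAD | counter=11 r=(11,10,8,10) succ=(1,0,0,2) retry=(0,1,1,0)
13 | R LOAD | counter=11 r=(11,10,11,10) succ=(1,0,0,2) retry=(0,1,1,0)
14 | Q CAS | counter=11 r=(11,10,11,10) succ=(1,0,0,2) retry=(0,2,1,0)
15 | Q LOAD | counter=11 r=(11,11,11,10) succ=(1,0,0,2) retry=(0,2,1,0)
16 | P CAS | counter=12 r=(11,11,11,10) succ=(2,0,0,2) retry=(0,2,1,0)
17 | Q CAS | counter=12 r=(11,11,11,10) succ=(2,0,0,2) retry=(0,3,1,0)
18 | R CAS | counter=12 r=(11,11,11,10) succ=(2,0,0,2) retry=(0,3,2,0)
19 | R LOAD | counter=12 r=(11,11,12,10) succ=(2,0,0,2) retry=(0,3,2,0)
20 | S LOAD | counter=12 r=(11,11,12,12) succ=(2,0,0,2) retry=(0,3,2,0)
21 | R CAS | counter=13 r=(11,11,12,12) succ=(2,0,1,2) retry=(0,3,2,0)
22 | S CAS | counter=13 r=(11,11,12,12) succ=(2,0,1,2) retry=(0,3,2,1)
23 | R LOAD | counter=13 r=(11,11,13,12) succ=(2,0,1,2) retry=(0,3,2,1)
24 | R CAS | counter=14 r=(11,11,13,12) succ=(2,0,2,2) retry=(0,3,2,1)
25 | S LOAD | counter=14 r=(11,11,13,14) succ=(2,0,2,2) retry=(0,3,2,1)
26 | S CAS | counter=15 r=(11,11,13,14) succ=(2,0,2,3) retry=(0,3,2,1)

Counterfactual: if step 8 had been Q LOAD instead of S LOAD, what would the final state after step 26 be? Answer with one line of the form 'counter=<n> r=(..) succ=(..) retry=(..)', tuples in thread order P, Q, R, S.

(re-executing from step 8 with the substitution; state before step 8: counter=10 r=(9,9,8,8) succ=(1,0,0,1) retry=(0,1,0,0))
8 | Q LOAD | counter=10 r=(9,10,8,8) succ=(1,0,0,1) retry=(0,1,0,0)
9 | Q LOAD | counter=10 r=(9,10,8,8) succ=(1,0,0,1) retry=(0,1,0,0)
10 | S CAS | counter=10 r=(9,10,8,8) succ=(1,0,0,1) retry=(0,1,0,1)
11 | R CAS | counter=10 r=(9,10,8,8) succ=(1,0,0,1) retry=(0,1,1,1)
12 | P LOAD | counter=10 r=(10,10,8,8) succ=(1,0,0,1) retry=(0,1,1,1)
13 | R LOAD | counter=10 r=(10,10,10,8) succ=(1,0,0,1) retry=(0,1,1,1)
14 | Q CAS | counter=11 r=(10,10,10,8) succ=(1,1,0,1) retry=(0,1,1,1)
15 | Q LOAD | counter=11 r=(10,11,10,8) succ=(1,1,0,1) retry=(0,1,1,1)
16 | P CAS | counter=11 r=(10,11,10,8) succ=(1,1,0,1) retry=(1,1,1,1)
17 | Q CAS | counter=12 r=(10,11,10,8) succ=(1,2,0,1) retry=(1,1,1,1)
18 | R CAS | counter=12 r=(10,11,10,8) succ=(1,2,0,1) retry=(1,1,2,1)
19 | R LOAD | counter=12 r=(10,11,12,8) succ=(1,2,0,1) retry=(1,1,2,1)
20 | S LOAD | counter=12 r=(10,11,12,12) succ=(1,2,0,1) retry=(1,1,2,1)
21 | R CAS | counter=13 r=(10,11,12,12) succ=(1,2,1,1) retry=(1,1,2,1)
22 | S CAS | counter=13 r=(10,11,12,12) succ=(1,2,1,1) retry=(1,1,2,2)
23 | R LOAD | counter=13 r=(10,11,13,12) succ=(1,2,1,1) retry=(1,1,2,2)
24 | R CAS | counter=14 r=(10,11,13,12) succ=(1,2,2,1) retry=(1,1,2,2)
25 | S LOAD | counter=14 r=(10,11,13,14) succ=(1,2,2,1) retry=(1,1,2,2)
26 | S CAS | counter=15 r=(10,11,13,14) succ=(1,2,2,2) retry=(1,1,2,2)

counter=15 r=(10,11,13,14) succ=(1,2,2,2) retry=(1,1,2,2)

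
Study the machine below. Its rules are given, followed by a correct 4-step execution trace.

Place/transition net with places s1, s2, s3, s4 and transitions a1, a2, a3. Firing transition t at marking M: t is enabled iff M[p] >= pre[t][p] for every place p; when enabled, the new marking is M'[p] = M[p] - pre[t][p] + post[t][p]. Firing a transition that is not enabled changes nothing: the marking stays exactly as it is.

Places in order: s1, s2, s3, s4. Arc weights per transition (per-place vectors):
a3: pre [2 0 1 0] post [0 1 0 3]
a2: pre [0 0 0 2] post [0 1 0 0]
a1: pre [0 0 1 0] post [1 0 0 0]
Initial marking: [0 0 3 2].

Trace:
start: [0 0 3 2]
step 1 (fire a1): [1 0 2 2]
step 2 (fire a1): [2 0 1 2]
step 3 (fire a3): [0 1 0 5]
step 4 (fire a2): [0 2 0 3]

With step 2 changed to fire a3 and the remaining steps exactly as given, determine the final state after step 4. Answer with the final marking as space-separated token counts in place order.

(re-executing from step 2 with the substitution; state before step 2: [1 0 2 2])
step 2 (fire a3): [1 0 2 2]
step 3 (fire a3): [1 0 2 2]
step 4 (fire a2): [1 1 2 0]

1 1 2 0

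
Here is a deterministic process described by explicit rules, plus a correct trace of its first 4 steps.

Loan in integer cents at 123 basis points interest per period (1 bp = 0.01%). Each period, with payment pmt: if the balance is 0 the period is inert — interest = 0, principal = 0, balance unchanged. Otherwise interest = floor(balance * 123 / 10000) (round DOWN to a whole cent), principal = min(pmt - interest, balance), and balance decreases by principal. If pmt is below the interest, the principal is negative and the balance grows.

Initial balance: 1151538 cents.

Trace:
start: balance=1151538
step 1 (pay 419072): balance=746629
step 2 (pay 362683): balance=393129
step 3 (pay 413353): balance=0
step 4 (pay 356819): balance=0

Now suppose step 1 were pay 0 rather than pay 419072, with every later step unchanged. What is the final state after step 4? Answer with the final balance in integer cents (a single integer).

62329

(re-executing from step 1 with the substitution; state before step 1: balance=1151538)
step 1 (pay 0): balance=1165701
step 2 (pay 362683): balance=817356
step 3 (pay 413353): balance=414056
step 4 (pay 356819): balance=62329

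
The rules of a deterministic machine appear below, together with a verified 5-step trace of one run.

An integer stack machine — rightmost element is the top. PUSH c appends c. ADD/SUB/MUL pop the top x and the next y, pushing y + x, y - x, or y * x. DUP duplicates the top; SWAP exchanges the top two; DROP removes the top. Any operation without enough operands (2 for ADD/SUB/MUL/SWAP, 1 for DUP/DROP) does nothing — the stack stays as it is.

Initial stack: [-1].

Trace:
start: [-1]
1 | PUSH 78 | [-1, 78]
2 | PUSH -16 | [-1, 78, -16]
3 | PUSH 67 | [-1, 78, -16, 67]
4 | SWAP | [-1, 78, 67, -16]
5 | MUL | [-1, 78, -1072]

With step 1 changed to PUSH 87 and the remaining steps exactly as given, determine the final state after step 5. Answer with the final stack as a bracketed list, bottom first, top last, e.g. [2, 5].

[-1, 87, -1072]

(re-executing from step 1 with the substitution; state before step 1: [-1])
1 | PUSH 87 | [-1, 87]
2 | PUSH -16 | [-1, 87, -16]
3 | PUSH 67 | [-1, 87, -16, 67]
4 | SWAP | [-1, 87, 67, -16]
5 | MUL | [-1, 87, -1072]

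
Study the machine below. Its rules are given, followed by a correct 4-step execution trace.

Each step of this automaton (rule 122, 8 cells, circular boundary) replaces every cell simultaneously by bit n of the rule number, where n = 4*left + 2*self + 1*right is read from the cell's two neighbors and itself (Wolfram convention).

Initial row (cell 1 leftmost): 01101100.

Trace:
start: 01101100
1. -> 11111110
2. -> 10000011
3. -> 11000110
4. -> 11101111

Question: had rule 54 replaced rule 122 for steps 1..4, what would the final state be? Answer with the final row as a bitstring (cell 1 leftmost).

(re-executing steps 1..4 under rule 54; state before step 1: 01101100)
1. -> 10010010
2. -> 11111111
3. -> 00000000
4. -> 00000000

00000000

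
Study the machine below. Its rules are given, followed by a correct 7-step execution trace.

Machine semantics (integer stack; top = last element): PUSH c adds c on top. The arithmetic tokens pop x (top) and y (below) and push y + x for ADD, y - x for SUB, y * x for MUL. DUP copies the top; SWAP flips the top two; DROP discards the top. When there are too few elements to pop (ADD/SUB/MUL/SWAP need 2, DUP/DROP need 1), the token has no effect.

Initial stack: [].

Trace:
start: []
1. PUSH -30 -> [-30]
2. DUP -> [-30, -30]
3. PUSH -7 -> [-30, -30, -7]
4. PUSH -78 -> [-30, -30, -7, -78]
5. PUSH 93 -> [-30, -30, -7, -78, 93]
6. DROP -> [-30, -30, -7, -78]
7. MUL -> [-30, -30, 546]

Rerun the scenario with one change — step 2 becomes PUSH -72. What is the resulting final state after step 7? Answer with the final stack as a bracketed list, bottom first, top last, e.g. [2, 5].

(re-executing from step 2 with the substitution; state before step 2: [-30])
2. PUSH -72 -> [-30, -72]
3. PUSH -7 -> [-30, -72, -7]
4. PUSH -78 -> [-30, -72, -7, -78]
5. PUSH 93 -> [-30, -72, -7, -78, 93]
6. DROP -> [-30, -72, -7, -78]
7. MUL -> [-30, -72, 546]

[-30, -72, 546]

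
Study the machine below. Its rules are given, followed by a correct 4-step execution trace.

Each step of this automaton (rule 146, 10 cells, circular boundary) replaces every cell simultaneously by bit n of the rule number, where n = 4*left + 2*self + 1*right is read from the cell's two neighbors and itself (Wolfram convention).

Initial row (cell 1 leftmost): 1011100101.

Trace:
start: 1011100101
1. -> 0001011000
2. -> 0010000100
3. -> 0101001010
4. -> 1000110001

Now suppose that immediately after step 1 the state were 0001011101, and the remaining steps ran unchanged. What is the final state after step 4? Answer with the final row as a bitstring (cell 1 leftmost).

state after step 1 := 0001011101
2. -> 1010001000
3. -> 0001010101
4. -> 1010000000

1010000000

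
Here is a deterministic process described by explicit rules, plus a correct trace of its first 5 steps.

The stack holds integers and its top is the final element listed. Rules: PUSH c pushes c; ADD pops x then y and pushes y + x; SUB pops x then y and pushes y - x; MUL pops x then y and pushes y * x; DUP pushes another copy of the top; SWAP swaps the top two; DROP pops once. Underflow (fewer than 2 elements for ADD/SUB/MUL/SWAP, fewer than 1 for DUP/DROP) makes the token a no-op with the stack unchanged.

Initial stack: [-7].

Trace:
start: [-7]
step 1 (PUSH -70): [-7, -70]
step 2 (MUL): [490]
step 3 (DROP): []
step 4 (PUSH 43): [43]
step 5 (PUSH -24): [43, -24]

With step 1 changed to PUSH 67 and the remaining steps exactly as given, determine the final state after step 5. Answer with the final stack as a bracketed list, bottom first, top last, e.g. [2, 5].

(re-executing from step 1 with the substitution; state before step 1: [-7])
step 1 (PUSH 67): [-7, 67]
step 2 (MUL): [-469]
step 3 (DROP): []
step 4 (PUSH 43): [43]
step 5 (PUSH -24): [43, -24]

[43, -24]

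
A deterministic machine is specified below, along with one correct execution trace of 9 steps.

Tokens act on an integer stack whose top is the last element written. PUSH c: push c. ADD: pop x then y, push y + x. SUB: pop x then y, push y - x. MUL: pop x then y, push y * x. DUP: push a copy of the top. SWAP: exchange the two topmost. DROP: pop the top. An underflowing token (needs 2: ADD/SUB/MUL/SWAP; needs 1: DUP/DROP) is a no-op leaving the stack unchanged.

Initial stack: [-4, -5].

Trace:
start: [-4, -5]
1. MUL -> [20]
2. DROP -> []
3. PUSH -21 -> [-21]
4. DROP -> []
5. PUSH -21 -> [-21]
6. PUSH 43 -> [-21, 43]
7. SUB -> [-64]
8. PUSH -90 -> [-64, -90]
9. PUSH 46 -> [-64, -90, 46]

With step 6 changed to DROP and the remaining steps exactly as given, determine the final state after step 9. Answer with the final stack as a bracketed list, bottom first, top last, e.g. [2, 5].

(re-executing from step 6 with the substitution; state before step 6: [-21])
6. DROP -> []
7. SUB -> []
8. PUSH -90 -> [-90]
9. PUSH 46 -> [-90, 46]

[-90, 46]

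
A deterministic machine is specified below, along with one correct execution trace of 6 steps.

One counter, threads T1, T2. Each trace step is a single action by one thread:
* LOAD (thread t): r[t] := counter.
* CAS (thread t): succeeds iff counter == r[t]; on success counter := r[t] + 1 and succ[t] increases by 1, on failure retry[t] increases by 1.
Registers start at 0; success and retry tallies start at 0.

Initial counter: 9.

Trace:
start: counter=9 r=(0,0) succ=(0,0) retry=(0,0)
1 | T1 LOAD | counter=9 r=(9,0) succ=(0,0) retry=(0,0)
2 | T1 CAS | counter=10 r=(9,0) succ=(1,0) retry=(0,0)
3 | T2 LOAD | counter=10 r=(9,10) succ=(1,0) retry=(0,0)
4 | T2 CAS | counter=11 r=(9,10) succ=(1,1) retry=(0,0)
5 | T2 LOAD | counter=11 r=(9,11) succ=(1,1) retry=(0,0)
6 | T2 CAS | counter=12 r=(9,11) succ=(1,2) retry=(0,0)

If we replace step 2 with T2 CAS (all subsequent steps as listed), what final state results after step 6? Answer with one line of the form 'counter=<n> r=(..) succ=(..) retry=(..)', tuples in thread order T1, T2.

(re-executing from step 2 with the substitution; state before step 2: counter=9 r=(9,0) succ=(0,0) retry=(0,0))
2 | T2 CAS | counter=9 r=(9,0) succ=(0,0) retry=(0,1)
3 | T2 LOAD | counter=9 r=(9,9) succ=(0,0) retry=(0,1)
4 | T2 CAS | counter=10 r=(9,9) succ=(0,1) retry=(0,1)
5 | T2 LOAD | counter=10 r=(9,10) succ=(0,1) retry=(0,1)
6 | T2 CAS | counter=11 r=(9,10) succ=(0,2) retry=(0,1)

counter=11 r=(9,10) succ=(0,2) retry=(0,1)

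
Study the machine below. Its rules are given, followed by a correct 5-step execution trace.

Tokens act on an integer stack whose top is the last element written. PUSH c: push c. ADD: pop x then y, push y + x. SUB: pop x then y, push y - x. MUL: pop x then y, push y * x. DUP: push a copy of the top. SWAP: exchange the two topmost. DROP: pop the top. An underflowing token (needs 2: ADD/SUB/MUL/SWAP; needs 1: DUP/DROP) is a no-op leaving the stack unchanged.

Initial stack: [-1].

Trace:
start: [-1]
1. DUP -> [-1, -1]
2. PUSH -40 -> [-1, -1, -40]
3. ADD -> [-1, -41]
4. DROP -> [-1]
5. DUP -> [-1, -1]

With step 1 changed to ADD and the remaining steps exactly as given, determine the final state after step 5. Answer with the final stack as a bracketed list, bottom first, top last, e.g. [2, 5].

[]

(re-executing from step 1 with the substitution; state before step 1: [-1])
1. ADD -> [-1]
2. PUSH -40 -> [-1, -40]
3. ADD -> [-41]
4. DROP -> []
5. DUP -> []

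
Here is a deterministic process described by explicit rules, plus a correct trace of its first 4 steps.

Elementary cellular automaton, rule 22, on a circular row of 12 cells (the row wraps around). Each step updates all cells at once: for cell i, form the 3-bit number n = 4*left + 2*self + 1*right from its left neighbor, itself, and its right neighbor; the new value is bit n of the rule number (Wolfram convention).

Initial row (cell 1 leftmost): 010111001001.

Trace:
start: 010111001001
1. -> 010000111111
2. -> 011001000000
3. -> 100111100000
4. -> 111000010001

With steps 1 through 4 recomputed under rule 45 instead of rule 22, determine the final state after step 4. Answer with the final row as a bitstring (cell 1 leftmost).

110011110001

(re-executing steps 1..4 under rule 45; state before step 1: 010111001001)
1. -> 111100001001
2. -> 000001101001
3. -> 011101011001
4. -> 110011110001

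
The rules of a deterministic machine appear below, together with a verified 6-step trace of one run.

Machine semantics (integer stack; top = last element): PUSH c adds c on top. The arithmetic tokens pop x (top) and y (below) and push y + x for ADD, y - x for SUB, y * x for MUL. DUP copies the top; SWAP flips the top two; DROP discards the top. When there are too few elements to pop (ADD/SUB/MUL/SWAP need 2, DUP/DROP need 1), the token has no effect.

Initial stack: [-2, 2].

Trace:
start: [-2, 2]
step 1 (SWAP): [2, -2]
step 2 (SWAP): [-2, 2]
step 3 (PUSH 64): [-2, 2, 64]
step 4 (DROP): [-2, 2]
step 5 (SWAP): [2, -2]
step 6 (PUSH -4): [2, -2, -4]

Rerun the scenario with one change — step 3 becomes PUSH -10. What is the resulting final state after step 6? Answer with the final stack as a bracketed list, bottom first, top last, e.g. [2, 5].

(re-executing from step 3 with the substitution; state before step 3: [-2, 2])
step 3 (PUSH -10): [-2, 2, -10]
step 4 (DROP): [-2, 2]
step 5 (SWAP): [2, -2]
step 6 (PUSH -4): [2, -2, -4]

[2, -2, -4]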